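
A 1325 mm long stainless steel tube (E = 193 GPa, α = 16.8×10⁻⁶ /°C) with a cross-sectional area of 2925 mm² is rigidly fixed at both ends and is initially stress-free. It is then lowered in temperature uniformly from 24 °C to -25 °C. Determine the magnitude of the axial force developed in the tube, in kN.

With zero net strain, σ = E·αΔT = 193 GPa × 16.8×10⁻⁶ × 49 = 158.9 MPa.
Axial force P = σA = 158.9 × 2925 = 464700 N = 464.7 kN, tensile.

P ≈ 465 kN (tensile)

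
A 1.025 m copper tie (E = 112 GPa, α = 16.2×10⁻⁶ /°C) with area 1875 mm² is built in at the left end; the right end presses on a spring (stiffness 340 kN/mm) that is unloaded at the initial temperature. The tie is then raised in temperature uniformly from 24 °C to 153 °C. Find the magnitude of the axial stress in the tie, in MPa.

Free thermal expansion: δ_free = αΔT L = 16.2×10⁻⁶ × 129 × 1025 = 2.142 mm.
With a force P in the spring, the elastic change of the tie is PL/(AE) and that of the spring is P/k; compatibility requires their sum to equal δ_free.
P [ L/(AE) + 1/k ] = δ_free → P [ 1025/(1875×112×10³) + 1/(340×10³) ] = 2.142.
P = 2.142 / 7.822×10⁻⁶ = 273800 N.
σ = P/A = 273800/1875 = 146.1 MPa.

σ ≈ 146 MPa (compressive)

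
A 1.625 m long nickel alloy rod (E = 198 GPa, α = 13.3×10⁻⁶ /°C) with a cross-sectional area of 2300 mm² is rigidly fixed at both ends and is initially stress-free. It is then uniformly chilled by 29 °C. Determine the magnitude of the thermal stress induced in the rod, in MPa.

σ ≈ 76.4 MPa (tensile)

The supports are rigid, so the total axial strain is zero. The restrained thermal strain is ε = αΔT = 13.3×10⁻⁶ × 29 = 385.7×10⁻⁶.
σ = EαΔT = 198×10³ × 13.3×10⁻⁶ × 29 = 76.37 MPa (tensile; the rod is trying to contract).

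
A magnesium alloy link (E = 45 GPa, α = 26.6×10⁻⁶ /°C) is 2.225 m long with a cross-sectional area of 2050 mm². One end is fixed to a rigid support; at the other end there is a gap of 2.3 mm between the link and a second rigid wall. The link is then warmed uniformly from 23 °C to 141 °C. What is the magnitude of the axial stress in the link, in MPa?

If the wall were absent the link would grow by αΔT L = 26.6×10⁻⁶ × 118 × 2225 = 6.984 mm.
After closing the 2.3 mm clearance, 6.984 − 2.3 = 4.684 mm of expansion remains to be suppressed by the wall.
Compatibility: PL/(AE) = 4.684 mm, so σ = P/A = E × (4.684/2225) = 94.73 MPa.

σ ≈ 94.7 MPa (compressive)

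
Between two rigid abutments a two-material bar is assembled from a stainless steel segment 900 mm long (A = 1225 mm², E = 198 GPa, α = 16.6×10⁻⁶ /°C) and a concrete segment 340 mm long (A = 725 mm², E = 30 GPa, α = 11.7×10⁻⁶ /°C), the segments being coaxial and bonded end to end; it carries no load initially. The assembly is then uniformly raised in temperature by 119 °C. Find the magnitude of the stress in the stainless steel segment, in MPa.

With the walls removed the bar would change length by δ_free = Σ αᵢΔT Lᵢ = 16.6×10⁻⁶×119×900 + 11.7×10⁻⁶×119×340 = 2.251 mm.
Since the ends are fixed, an axial force P builds up, equal in every segment, with P · Σ Lᵢ/(AᵢEᵢ) = δ_free.
The series flexibility is Σ Lᵢ/(AᵢEᵢ) = 900/(1225×198×10³) + 340/(725×30×10³) = 1.934×10⁻⁵ mm/N.
P = 2.251 / 1.934×10⁻⁵ = 116400 N = 116.4 kN, compressive.
σ_{stainless steel} = P / A = 116400 / 1225 = 95.01 MPa.

σ ≈ 95 MPa (compressive)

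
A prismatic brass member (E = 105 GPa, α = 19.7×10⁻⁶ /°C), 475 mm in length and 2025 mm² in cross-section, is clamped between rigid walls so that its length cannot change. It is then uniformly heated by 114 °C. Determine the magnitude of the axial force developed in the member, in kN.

P ≈ 478 kN (compressive)

The ends cannot move, so σ = EαΔT = 105×10³ × 19.7×10⁻⁶ × 114 = 235.8 MPa.
P = AEαΔT = 2025 × 105×10³ × 19.7×10⁻⁶ × 114 = 477.5 kN (compressive).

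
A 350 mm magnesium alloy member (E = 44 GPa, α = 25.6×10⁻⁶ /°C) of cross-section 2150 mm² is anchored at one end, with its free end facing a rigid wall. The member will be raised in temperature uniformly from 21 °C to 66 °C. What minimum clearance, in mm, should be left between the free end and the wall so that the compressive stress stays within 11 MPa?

g ≈ 0.316 mm

Free expansion if unrestrained: δ_free = αΔT L = 25.6×10⁻⁶ × 45 × 350 = 0.4032 mm.
A stress of 11 MPa corresponds to the wall pushing the member back by σL/E = 11×350/(44×10³) = 0.0875 mm.
The gap must absorb the remainder: g_min = 0.4032 − 0.0875 = 0.3157 mm.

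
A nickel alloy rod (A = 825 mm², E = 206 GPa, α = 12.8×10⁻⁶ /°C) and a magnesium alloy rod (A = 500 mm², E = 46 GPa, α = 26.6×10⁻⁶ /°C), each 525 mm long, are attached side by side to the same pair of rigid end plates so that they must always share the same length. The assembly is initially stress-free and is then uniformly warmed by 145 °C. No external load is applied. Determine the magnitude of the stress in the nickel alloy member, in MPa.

σ ≈ 49.1 MPa (tensile)

The magnesium alloy has the larger α, so on heating it would change length more than the nickel alloy if both were free. The rigid plates force a common final length, so the magnesium alloy is put into compression and the nickel alloy into tension, with equal and opposite forces P (no external load).
Equating the net (thermal + elastic) strains gives |α₁ − α₂|·ΔT = P·[1/(A₁E₁) + 1/(A₂E₂)].
|α₁ − α₂|·ΔT = 13.8×10⁻⁶ × 145 = 0.002001.
1/(A₁E₁) + 1/(A₂E₂) = 1/(825×206×10³) + 1/(500×46×10³) = 4.936×10⁻⁸ N⁻¹.
So P = 0.002001 / 4.936×10⁻⁸ = 40.54 kN.
σ_{nickel alloy} = P/A₁ = 40540/825 = 49.14 MPa, tensile.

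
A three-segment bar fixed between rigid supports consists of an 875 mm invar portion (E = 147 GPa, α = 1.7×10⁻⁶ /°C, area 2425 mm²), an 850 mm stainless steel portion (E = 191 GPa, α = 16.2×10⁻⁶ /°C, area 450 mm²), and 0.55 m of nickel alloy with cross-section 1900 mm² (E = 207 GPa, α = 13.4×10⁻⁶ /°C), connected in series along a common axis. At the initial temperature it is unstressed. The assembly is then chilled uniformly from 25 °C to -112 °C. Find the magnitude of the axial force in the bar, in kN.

P ≈ 226 kN (tensile)

Free thermal contraction of the whole bar: Σ αᵢΔT Lᵢ = 1.7×10⁻⁶×137×875 + 16.2×10⁻⁶×137×850 + 13.4×10⁻⁶×137×550 = 3.1 mm.
The rigid supports impose zero overall length change; the single axial force P common to all segments must satisfy P Σ Lᵢ/(AᵢEᵢ) = δ_free.
Σ Lᵢ/(AᵢEᵢ) = 875/(2425×147×10³) + 850/(450×191×10³) + 550/(1900×207×10³) = 1.374×10⁻⁵ mm/N.
P = 3.1 / 1.374×10⁻⁵ = 225600 N = 225.6 kN, tensile.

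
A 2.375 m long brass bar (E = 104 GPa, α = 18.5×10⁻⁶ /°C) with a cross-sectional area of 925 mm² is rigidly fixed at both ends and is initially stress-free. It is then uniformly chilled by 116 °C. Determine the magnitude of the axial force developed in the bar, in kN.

With zero net strain, σ = E·αΔT = 104 GPa × 18.5×10⁻⁶ × 116 = 223.2 MPa.
P = AEαΔT = 925 × 104×10³ × 18.5×10⁻⁶ × 116 = 206.4 kN (tensile).

P ≈ 206 kN (tensile)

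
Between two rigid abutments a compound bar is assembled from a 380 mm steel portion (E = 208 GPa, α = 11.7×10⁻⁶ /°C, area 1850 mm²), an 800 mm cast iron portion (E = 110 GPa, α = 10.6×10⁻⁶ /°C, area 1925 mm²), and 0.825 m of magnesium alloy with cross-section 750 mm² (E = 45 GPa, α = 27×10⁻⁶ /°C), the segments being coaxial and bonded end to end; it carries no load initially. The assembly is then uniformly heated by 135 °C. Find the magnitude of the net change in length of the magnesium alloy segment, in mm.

|ΔL| ≈ 0.97 mm

Free thermal expansion of the whole bar: Σ αᵢΔT Lᵢ = 11.7×10⁻⁶×135×380 + 10.6×10⁻⁶×135×800 + 27×10⁻⁶×135×825 = 4.752 mm.
Since the ends are fixed, an axial force P builds up, equal in every segment, with P · Σ Lᵢ/(AᵢEᵢ) = δ_free.
The series flexibility is Σ Lᵢ/(AᵢEᵢ) = 380/(1850×208×10³) + 800/(1925×110×10³) + 825/(750×45×10³) = 2.921×10⁻⁵ mm/N.
So P = 4.752 / 2.921×10⁻⁵ = 162.7 kN, compressive.
For the magnesium alloy segment, free thermal change = 27×10⁻⁶×135×825 = 3.007 mm and elastic change from P = 162700×825/(750×45×10³) = 3.977 mm; these oppose, so the net change is 0.97 mm (segment shortens).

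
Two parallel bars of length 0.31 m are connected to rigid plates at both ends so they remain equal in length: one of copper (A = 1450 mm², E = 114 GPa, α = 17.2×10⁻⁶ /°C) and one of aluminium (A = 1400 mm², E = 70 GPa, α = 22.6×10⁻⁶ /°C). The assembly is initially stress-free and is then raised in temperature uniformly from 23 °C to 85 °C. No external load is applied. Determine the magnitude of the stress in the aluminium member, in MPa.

σ ≈ 14.7 MPa (compressive)

Both members must finish at the same length. With the larger α, the aluminium tends to over-expand; the plates restrain it, putting the aluminium in compression and the copper in tension. With no external load the two internal forces are equal and opposite, magnitude P.
Equating the net (thermal + elastic) strains gives |α₁ − α₂|·ΔT = P·[1/(A₁E₁) + 1/(A₂E₂)].
|α₁ − α₂|·ΔT = 5.4×10⁻⁶ × 62 = 0.0003348.
1/(A₁E₁) + 1/(A₂E₂) = 1/(1450×114×10³) + 1/(1400×70×10³) = 1.625×10⁻⁸ N⁻¹.
P = 0.0003348 / 1.625×10⁻⁸ = 20600 N = 20.6 kN.
σ_{aluminium} = P/A₂ = 20600/1400 = 14.71 MPa, compressive.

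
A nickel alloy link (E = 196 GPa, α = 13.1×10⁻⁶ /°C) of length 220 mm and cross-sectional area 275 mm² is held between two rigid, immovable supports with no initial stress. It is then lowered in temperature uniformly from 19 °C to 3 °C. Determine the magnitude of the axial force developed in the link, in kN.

P ≈ 11.3 kN (tensile)

With zero net strain, σ = E·αΔT = 196 GPa × 13.1×10⁻⁶ × 16 = 41.08 MPa.
Then P = σA = 41.08 × 275 mm² = 11.3 kN, tensile.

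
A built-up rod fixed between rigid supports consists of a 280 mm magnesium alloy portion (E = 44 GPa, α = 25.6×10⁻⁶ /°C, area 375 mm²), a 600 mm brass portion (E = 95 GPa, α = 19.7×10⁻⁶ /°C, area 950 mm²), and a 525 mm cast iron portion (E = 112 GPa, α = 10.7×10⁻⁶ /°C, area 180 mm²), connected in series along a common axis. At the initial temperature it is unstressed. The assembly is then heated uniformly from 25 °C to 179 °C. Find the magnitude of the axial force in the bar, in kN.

P ≈ 76.3 kN (compressive)

With the walls removed the bar would change length by δ_free = Σ αᵢΔT Lᵢ = 25.6×10⁻⁶×154×280 + 19.7×10⁻⁶×154×600 + 10.7×10⁻⁶×154×525 = 3.789 mm.
The walls prevent any net length change, so an axial force P (same in every segment) develops. Compatibility: P · Σ Lᵢ/(AᵢEᵢ) = δ_free.
The series flexibility is Σ Lᵢ/(AᵢEᵢ) = 280/(375×44×10³) + 600/(950×95×10³) + 525/(180×112×10³) = 4.966×10⁻⁵ mm/N.
P = 3.789 / 4.966×10⁻⁵ = 76300 N = 76.3 kN, compressive.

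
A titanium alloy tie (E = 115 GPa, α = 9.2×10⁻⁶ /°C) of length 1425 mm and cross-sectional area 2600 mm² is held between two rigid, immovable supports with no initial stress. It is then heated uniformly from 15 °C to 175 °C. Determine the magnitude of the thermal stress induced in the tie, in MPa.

The supports are rigid, so the total axial strain is zero. The restrained thermal strain is ε = αΔT = 9.2×10⁻⁶ × 160 = 1472×10⁻⁶.
The stress required to suppress this strain is σ = Eε = 115×10³ × 1472×10⁻⁶ = 169.3 MPa, compressive since the tie is trying to expand.

σ ≈ 169 MPa (compressive)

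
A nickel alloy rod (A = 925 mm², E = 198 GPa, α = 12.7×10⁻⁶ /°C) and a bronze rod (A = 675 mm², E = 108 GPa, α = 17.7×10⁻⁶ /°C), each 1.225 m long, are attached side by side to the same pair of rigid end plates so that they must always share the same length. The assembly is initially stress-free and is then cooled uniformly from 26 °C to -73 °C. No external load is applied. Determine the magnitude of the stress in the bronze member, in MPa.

The bronze has the larger α, so on cooling it would change length more than the nickel alloy if both were free. The rigid plates force a common final length, so the bronze is put into tension and the nickel alloy into compression, with equal and opposite forces P (no external load).
Setting the final lengths equal and cancelling L: (α₁ − α₂)ΔT = P/(A₁E₁) + P/(A₂E₂).
|α₁ − α₂|·ΔT = 5×10⁻⁶ × 99 = 0.000495.
1/(A₁E₁) + 1/(A₂E₂) = 1/(925×198×10³) + 1/(675×108×10³) = 1.918×10⁻⁸ N⁻¹.
P = 0.000495 / 1.918×10⁻⁸ = 25810 N = 25.81 kN.
σ_{bronze} = P/A₂ = 25810/675 = 38.24 MPa, tensile.

σ ≈ 38.2 MPa (tensile)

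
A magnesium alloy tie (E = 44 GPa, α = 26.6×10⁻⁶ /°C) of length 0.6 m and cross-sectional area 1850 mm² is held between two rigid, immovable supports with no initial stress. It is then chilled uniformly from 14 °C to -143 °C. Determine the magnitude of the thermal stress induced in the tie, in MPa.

Because both ends are immovable the net strain is zero, and the suppressed thermal strain is αΔT = 26.6×10⁻⁶ × 157 = 4176.2×10⁻⁶.
Hence σ = E·αΔT = 44×10³ × 4176.2×10⁻⁶ = 183.8 MPa, tensile.

σ ≈ 184 MPa (tensile)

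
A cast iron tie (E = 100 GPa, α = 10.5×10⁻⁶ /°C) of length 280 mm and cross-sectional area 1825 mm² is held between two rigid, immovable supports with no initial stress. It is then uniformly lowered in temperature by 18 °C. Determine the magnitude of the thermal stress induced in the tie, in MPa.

σ ≈ 18.9 MPa (tensile)

With length fixed, the mechanical strain must cancel the thermal strain αΔT = 10.5×10⁻⁶ × 18 = 189×10⁻⁶.
Hence σ = E·αΔT = 100×10³ × 189×10⁻⁶ = 18.9 MPa, tensile.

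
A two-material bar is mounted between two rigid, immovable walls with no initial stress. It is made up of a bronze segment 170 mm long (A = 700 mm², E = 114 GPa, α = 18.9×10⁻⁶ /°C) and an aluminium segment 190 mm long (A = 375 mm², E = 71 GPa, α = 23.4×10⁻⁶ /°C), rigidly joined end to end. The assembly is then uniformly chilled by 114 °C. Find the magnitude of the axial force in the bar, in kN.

With the walls removed the bar would change length by δ_free = Σ αᵢΔT Lᵢ = 18.9×10⁻⁶×114×170 + 23.4×10⁻⁶×114×190 = 0.8731 mm.
The rigid supports impose zero overall length change; the single axial force P common to all segments must satisfy P Σ Lᵢ/(AᵢEᵢ) = δ_free.
Σ Lᵢ/(AᵢEᵢ) = 170/(700×114×10³) + 190/(375×71×10³) = 9.266×10⁻⁶ mm/N.
P = 0.8731 / 9.266×10⁻⁶ = 94220 N = 94.22 kN, tensile.

P ≈ 94.2 kN (tensile)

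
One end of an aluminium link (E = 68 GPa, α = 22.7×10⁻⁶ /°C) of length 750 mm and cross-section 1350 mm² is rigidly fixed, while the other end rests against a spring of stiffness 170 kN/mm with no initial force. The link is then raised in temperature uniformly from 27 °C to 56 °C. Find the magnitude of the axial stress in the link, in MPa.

Free thermal expansion: δ_free = αΔT L = 22.7×10⁻⁶ × 29 × 750 = 0.4937 mm.
Let P be the compressive force at the spring. The link shortens elastically by PL/(AE) and the spring compresses by P/k; together these equal δ_free.
So P = δ_free / [L/(AE) + 1/k] = 0.4937 / [ 750/(1350×68×10³) + 1/(170×10³) ].
P = 0.4937 / 1.405×10⁻⁵ = 35130 N.
σ = P/A = 35130/1350 = 26.03 MPa.

σ ≈ 26 MPa (compressive)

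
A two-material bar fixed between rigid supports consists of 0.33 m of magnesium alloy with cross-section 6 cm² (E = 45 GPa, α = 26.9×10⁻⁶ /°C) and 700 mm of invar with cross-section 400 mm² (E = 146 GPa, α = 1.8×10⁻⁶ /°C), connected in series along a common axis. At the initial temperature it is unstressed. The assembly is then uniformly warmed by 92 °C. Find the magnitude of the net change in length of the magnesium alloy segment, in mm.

With the walls removed the bar would change length by δ_free = Σ αᵢΔT Lᵢ = 26.9×10⁻⁶×92×330 + 1.8×10⁻⁶×92×700 = 0.9326 mm.
Since the ends are fixed, an axial force P builds up, equal in every segment, with P · Σ Lᵢ/(AᵢEᵢ) = δ_free.
The series flexibility is Σ Lᵢ/(AᵢEᵢ) = 330/(600×45×10³) + 700/(400×146×10³) = 2.421×10⁻⁵ mm/N.
So P = 0.9326 / 2.421×10⁻⁵ = 38.52 kN, compressive.
For the magnesium alloy segment, free thermal change = 26.9×10⁻⁶×92×330 = 0.8167 mm and elastic change from P = 38520×330/(600×45×10³) = 0.4708 mm; these oppose, so the net change is 0.346 mm (segment lengthens).

|ΔL| ≈ 0.346 mm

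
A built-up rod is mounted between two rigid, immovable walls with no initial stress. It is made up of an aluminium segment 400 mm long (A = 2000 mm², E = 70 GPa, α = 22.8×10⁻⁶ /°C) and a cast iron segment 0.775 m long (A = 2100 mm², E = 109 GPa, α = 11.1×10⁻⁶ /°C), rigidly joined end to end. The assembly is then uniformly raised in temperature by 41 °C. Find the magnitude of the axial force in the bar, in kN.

Free thermal expansion of the whole bar: Σ αᵢΔT Lᵢ = 22.8×10⁻⁶×41×400 + 11.1×10⁻⁶×41×775 = 0.7266 mm.
The walls prevent any net length change, so an axial force P (same in every segment) develops. Compatibility: P · Σ Lᵢ/(AᵢEᵢ) = δ_free.
The series flexibility is Σ Lᵢ/(AᵢEᵢ) = 400/(2000×70×10³) + 775/(2100×109×10³) = 6.243×10⁻⁶ mm/N.
Hence P = δ_free / Σ(L/AE) = 0.7266/6.243×10⁻⁶ = 116.4 kN (compressive).

P ≈ 116 kN (compressive)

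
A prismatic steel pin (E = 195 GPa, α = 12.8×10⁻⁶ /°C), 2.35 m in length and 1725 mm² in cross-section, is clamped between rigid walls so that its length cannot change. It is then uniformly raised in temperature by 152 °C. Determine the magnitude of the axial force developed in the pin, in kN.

P ≈ 654 kN (compressive)

With zero net strain, σ = E·αΔT = 195 GPa × 12.8×10⁻⁶ × 152 = 379.4 MPa.
Axial force P = σA = 379.4 × 1725 = 654500 N = 654.5 kN, compressive.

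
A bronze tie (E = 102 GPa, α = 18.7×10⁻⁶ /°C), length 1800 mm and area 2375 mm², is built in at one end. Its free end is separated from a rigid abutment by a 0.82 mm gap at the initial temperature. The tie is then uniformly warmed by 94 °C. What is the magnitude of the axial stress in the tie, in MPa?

If the wall were absent the tie would grow by αΔT L = 18.7×10⁻⁶ × 94 × 1800 = 3.164 mm.
After closing the 0.82 mm clearance, 3.164 − 0.82 = 2.344 mm of expansion remains to be suppressed by the wall.
That suppressed elongation corresponds to σ = E·Δ/L = 102×10³ × 2.344/1800 = 132.8 MPa.

σ ≈ 133 MPa (compressive)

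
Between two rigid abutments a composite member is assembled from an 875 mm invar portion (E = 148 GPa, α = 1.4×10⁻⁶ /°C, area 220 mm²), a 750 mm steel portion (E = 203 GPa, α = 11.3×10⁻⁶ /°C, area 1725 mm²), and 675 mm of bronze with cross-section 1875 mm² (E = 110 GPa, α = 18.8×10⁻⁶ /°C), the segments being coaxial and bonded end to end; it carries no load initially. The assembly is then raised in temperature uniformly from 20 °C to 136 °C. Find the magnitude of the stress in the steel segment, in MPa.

If the supports were absent, the total length change would be Σ αᵢΔT Lᵢ = 1.4×10⁻⁶×116×875 + 11.3×10⁻⁶×116×750 + 18.8×10⁻⁶×116×675 = 2.597 mm.
Since the ends are fixed, an axial force P builds up, equal in every segment, with P · Σ Lᵢ/(AᵢEᵢ) = δ_free.
The series flexibility is Σ Lᵢ/(AᵢEᵢ) = 875/(220×148×10³) + 750/(1725×203×10³) + 675/(1875×110×10³) = 3.229×10⁻⁵ mm/N.
So P = 2.597 / 3.229×10⁻⁵ = 80.44 kN, compressive.
σ_{steel} = P / A = 80440 / 1725 = 46.63 MPa.

σ ≈ 46.6 MPa (compressive)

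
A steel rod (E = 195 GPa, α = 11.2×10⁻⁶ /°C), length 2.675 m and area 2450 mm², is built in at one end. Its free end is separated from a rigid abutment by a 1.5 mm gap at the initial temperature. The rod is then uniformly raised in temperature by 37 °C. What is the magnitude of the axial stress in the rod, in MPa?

σ ≈ 0 MPa

Unrestrained expansion: δ_free = αΔT L = 11.2×10⁻⁶ × 37 × 2675 = 1.109 mm.
Since δ_free = 1.11 mm is less than the 1.5 mm gap, the rod never touches the wall. No axial force develops.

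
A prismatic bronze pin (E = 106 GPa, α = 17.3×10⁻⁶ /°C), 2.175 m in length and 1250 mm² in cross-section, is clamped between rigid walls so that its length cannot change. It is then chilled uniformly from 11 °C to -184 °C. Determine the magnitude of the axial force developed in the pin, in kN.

P ≈ 447 kN (tensile)

Full restraint means ε = 0, so the stress is σ = EαΔT = 106×10³ × 17.3×10⁻⁶ × 195 = 357.6 MPa.
Axial force P = σA = 357.6 × 1250 = 447000 N = 447 kN, tensile.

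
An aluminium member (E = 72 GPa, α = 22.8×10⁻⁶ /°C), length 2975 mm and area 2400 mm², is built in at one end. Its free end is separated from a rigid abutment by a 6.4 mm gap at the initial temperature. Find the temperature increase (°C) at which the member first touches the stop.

Contact occurs when the free expansion equals the gap: αΔT L = 6.4 mm.
So ΔT = g/(αL) = 6.4/(22.8×10⁻⁶ × 2975) = 94.35 °C.

ΔT ≈ 94.4 °C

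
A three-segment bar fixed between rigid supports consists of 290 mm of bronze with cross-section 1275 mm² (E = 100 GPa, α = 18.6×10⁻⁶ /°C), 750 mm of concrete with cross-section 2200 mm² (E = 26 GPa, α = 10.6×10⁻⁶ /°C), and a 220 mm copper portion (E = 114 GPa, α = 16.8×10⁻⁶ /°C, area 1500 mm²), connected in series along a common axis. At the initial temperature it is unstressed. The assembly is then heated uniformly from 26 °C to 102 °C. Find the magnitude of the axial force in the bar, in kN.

P ≈ 77.7 kN (compressive)

With the walls removed the bar would change length by δ_free = Σ αᵢΔT Lᵢ = 18.6×10⁻⁶×76×290 + 10.6×10⁻⁶×76×750 + 16.8×10⁻⁶×76×220 = 1.295 mm.
The walls prevent any net length change, so an axial force P (same in every segment) develops. Compatibility: P · Σ Lᵢ/(AᵢEᵢ) = δ_free.
The series flexibility is Σ Lᵢ/(AᵢEᵢ) = 290/(1275×100×10³) + 750/(2200×26×10³) + 220/(1500×114×10³) = 1.667×10⁻⁵ mm/N.
Hence P = δ_free / Σ(L/AE) = 1.295/1.667×10⁻⁵ = 77.67 kN (compressive).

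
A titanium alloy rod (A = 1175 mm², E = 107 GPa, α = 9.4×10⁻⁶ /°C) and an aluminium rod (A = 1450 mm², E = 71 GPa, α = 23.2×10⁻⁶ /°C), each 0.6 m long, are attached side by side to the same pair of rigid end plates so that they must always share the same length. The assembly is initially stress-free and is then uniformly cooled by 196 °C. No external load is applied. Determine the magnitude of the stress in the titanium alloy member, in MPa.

σ ≈ 130 MPa (compressive)

Equilibrium of a rigid end plate with no external load gives equal and opposite internal forces ±P in the two members. Since α_{aluminium} > α_{titanium alloy}, cooling drives the aluminium into tension and the titanium alloy into compression.
Compatibility of the two members (thermal + elastic change equal): (α₁ − α₂)ΔT = P·[1/(A₁E₁) + 1/(A₂E₂)].
|α₁ − α₂|·ΔT = 13.8×10⁻⁶ × 196 = 0.002705.
1/(A₁E₁) + 1/(A₂E₂) = 1/(1175×107×10³) + 1/(1450×71×10³) = 1.767×10⁻⁸ N⁻¹.
P = 0.002705 / 1.767×10⁻⁸ = 153100 N = 153.1 kN.
σ_{titanium alloy} = P/A₁ = 153100/1175 = 130.3 MPa, compressive.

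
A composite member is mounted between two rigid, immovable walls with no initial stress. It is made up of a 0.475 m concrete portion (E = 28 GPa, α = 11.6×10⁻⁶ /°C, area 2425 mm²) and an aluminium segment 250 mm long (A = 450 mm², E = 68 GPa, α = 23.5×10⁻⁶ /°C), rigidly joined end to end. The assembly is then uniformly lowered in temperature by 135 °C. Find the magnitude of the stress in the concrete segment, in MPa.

σ ≈ 41.8 MPa (tensile)

With the walls removed the bar would change length by δ_free = Σ αᵢΔT Lᵢ = 11.6×10⁻⁶×135×475 + 23.5×10⁻⁶×135×250 = 1.537 mm.
The rigid supports impose zero overall length change; the single axial force P common to all segments must satisfy P Σ Lᵢ/(AᵢEᵢ) = δ_free.
The series flexibility is Σ Lᵢ/(AᵢEᵢ) = 475/(2425×28×10³) + 250/(450×68×10³) = 1.517×10⁻⁵ mm/N.
So P = 1.537 / 1.517×10⁻⁵ = 101.3 kN, tensile.
σ_{concrete} = P / A = 101300 / 2425 = 41.79 MPa.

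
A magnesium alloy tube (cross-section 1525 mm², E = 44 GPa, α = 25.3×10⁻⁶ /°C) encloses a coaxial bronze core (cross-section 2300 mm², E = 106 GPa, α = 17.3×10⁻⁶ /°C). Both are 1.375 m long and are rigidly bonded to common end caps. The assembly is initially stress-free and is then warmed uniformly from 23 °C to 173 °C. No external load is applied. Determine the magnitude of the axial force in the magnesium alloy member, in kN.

Both members must finish at the same length. With the larger α, the magnesium alloy tends to over-expand; the plates restrain it, putting the magnesium alloy in compression and the bronze in tension. With no external load the two internal forces are equal and opposite, magnitude P.
Equating the net (thermal + elastic) strains gives |α₁ − α₂|·ΔT = P·[1/(A₁E₁) + 1/(A₂E₂)].
|α₁ − α₂|·ΔT = 8×10⁻⁶ × 150 = 0.0012.
1/(A₁E₁) + 1/(A₂E₂) = 1/(1525×44×10³) + 1/(2300×106×10³) = 1.9×10⁻⁸ N⁻¹.
P = 0.0012 / 1.9×10⁻⁸ = 63140 N = 63.14 kN.

P ≈ 63.1 kN (compressive in the magnesium alloy)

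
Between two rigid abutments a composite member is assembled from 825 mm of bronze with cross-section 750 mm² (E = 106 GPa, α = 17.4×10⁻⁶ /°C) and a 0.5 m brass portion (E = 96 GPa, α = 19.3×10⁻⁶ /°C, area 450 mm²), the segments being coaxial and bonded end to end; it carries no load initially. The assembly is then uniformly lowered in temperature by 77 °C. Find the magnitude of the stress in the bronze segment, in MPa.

Free thermal contraction of the whole bar: Σ αᵢΔT Lᵢ = 17.4×10⁻⁶×77×825 + 19.3×10⁻⁶×77×500 = 1.848 mm.
The walls prevent any net length change, so an axial force P (same in every segment) develops. Compatibility: P · Σ Lᵢ/(AᵢEᵢ) = δ_free.
Σ Lᵢ/(AᵢEᵢ) = 825/(750×106×10³) + 500/(450×96×10³) = 2.195×10⁻⁵ mm/N.
P = 1.848 / 2.195×10⁻⁵ = 84200 N = 84.2 kN, tensile.
σ_{bronze} = P / A = 84200 / 750 = 112.3 MPa.

σ ≈ 112 MPa (tensile)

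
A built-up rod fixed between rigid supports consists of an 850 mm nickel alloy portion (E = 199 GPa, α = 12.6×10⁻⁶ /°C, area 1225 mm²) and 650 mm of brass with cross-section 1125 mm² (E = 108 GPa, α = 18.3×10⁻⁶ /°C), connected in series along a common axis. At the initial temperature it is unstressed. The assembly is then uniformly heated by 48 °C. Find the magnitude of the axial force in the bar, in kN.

P ≈ 123 kN (compressive)

With the walls removed the bar would change length by δ_free = Σ αᵢΔT Lᵢ = 12.6×10⁻⁶×48×850 + 18.3×10⁻⁶×48×650 = 1.085 mm.
The walls prevent any net length change, so an axial force P (same in every segment) develops. Compatibility: P · Σ Lᵢ/(AᵢEᵢ) = δ_free.
Σ Lᵢ/(AᵢEᵢ) = 850/(1225×199×10³) + 650/(1125×108×10³) = 8.837×10⁻⁶ mm/N.
P = 1.085 / 8.837×10⁻⁶ = 122800 N = 122.8 kN, compressive.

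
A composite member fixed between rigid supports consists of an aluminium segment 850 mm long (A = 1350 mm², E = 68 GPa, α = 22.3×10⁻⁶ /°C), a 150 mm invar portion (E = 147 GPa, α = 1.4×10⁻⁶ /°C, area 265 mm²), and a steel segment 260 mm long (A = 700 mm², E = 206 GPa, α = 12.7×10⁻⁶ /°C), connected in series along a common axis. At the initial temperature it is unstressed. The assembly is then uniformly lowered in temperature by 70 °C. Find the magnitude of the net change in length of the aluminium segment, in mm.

If the supports were absent, the total length change would be Σ αᵢΔT Lᵢ = 22.3×10⁻⁶×70×850 + 1.4×10⁻⁶×70×150 + 12.7×10⁻⁶×70×260 = 1.573 mm.
Since the ends are fixed, an axial force P builds up, equal in every segment, with P · Σ Lᵢ/(AᵢEᵢ) = δ_free.
Σ Lᵢ/(AᵢEᵢ) = 850/(1350×68×10³) + 150/(265×147×10³) + 260/(700×206×10³) = 1.491×10⁻⁵ mm/N.
P = 1.573 / 1.491×10⁻⁵ = 105500 N = 105.5 kN, tensile.
For the aluminium segment, free thermal change = 22.3×10⁻⁶×70×850 = 1.327 mm and elastic change from P = 105500×850/(1350×68×10³) = 0.9765 mm; these oppose, so the net change is 0.35 mm (segment shortens).

|ΔL| ≈ 0.35 mm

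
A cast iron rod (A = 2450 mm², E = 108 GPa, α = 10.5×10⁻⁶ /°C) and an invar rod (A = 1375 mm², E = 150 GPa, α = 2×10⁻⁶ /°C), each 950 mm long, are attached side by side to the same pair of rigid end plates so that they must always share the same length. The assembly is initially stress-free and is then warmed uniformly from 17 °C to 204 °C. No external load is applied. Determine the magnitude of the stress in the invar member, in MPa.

The cast iron has the larger α, so on heating it would change length more than the invar if both were free. The rigid plates force a common final length, so the cast iron is put into compression and the invar into tension, with equal and opposite forces P (no external load).
Setting the final lengths equal and cancelling L: (α₁ − α₂)ΔT = P/(A₁E₁) + P/(A₂E₂).
|α₁ − α₂|·ΔT = 8.5×10⁻⁶ × 187 = 0.001589.
1/(A₁E₁) + 1/(A₂E₂) = 1/(2450×108×10³) + 1/(1375×150×10³) = 8.628×10⁻⁹ N⁻¹.
P = 0.001589 / 8.628×10⁻⁹ = 184200 N = 184.2 kN.
σ_{invar} = P/A₂ = 184200/1375 = 134 MPa, tensile.

σ ≈ 134 MPa (tensile)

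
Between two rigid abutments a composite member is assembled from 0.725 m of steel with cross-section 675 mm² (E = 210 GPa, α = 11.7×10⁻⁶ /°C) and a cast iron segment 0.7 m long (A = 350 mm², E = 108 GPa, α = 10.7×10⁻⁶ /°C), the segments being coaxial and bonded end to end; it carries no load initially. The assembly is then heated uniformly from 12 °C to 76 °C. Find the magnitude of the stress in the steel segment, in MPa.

σ ≈ 64.1 MPa (compressive)

With the walls removed the bar would change length by δ_free = Σ αᵢΔT Lᵢ = 11.7×10⁻⁶×64×725 + 10.7×10⁻⁶×64×700 = 1.022 mm.
The walls prevent any net length change, so an axial force P (same in every segment) develops. Compatibility: P · Σ Lᵢ/(AᵢEᵢ) = δ_free.
The series flexibility is Σ Lᵢ/(AᵢEᵢ) = 725/(675×210×10³) + 700/(350×108×10³) = 2.363×10⁻⁵ mm/N.
P = 1.022 / 2.363×10⁻⁵ = 43250 N = 43.25 kN, compressive.
σ_{steel} = P / A = 43250 / 675 = 64.08 MPa.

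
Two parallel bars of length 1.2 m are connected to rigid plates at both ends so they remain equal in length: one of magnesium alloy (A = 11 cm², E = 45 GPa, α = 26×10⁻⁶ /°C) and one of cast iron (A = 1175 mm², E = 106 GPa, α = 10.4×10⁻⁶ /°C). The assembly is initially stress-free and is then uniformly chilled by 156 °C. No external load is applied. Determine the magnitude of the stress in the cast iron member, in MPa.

The magnesium alloy has the larger α, so on cooling it would change length more than the cast iron if both were free. The rigid plates force a common final length, so the magnesium alloy is put into tension and the cast iron into compression, with equal and opposite forces P (no external load).
Compatibility of the two members (thermal + elastic change equal): (α₁ − α₂)ΔT = P·[1/(A₁E₁) + 1/(A₂E₂)].
|α₁ − α₂|·ΔT = 15.6×10⁻⁶ × 156 = 0.002434.
1/(A₁E₁) + 1/(A₂E₂) = 1/(1100×45×10³) + 1/(1175×106×10³) = 2.823×10⁻⁸ N⁻¹.
P = 0.002434 / 2.823×10⁻⁸ = 86200 N = 86.2 kN.
σ_{cast iron} = P/A₂ = 86200/1175 = 73.36 MPa, compressive.

σ ≈ 73.4 MPa (compressive)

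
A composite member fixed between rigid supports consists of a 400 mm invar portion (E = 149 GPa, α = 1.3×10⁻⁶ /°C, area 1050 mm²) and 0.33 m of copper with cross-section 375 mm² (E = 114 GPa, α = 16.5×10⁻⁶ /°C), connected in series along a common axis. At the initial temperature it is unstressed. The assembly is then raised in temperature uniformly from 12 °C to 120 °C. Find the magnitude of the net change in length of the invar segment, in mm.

If the supports were absent, the total length change would be Σ αᵢΔT Lᵢ = 1.3×10⁻⁶×108×400 + 16.5×10⁻⁶×108×330 = 0.6442 mm.
Since the ends are fixed, an axial force P builds up, equal in every segment, with P · Σ Lᵢ/(AᵢEᵢ) = δ_free.
The series flexibility is Σ Lᵢ/(AᵢEᵢ) = 400/(1050×149×10³) + 330/(375×114×10³) = 1.028×10⁻⁵ mm/N.
P = 0.6442 / 1.028×10⁻⁵ = 62690 N = 62.69 kN, compressive.
For the invar segment, free thermal change = 1.3×10⁻⁶×108×400 = 0.05616 mm and elastic change from P = 62690×400/(1050×149×10³) = 0.1603 mm; these oppose, so the net change is 0.104 mm (segment shortens).

|ΔL| ≈ 0.104 mm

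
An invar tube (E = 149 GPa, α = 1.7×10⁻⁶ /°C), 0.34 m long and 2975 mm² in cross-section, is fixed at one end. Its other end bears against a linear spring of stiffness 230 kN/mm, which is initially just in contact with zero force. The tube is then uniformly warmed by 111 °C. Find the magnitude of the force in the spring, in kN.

If the spring were absent the tube would lengthen by αΔT L = 1.7×10⁻⁶ × 111 × 340 = 0.06416 mm.
With a force P in the spring, the elastic change of the tube is PL/(AE) and that of the spring is P/k; compatibility requires their sum to equal δ_free.
P [ L/(AE) + 1/k ] = δ_free → P [ 340/(2975×149×10³) + 1/(230×10³) ] = 0.06416.
P = 0.06416 / 5.115×10⁻⁶ = 12540 N.

P ≈ 12.5 kN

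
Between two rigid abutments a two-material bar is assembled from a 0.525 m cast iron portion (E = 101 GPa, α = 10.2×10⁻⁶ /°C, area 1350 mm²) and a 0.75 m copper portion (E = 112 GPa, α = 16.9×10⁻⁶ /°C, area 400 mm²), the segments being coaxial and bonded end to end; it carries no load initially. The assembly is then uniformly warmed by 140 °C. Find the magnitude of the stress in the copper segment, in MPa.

σ ≈ 306 MPa (compressive)

With the walls removed the bar would change length by δ_free = Σ αᵢΔT Lᵢ = 10.2×10⁻⁶×140×525 + 16.9×10⁻⁶×140×750 = 2.524 mm.
The rigid supports impose zero overall length change; the single axial force P common to all segments must satisfy P Σ Lᵢ/(AᵢEᵢ) = δ_free.
The series flexibility is Σ Lᵢ/(AᵢEᵢ) = 525/(1350×101×10³) + 750/(400×112×10³) = 2.059×10⁻⁵ mm/N.
Hence P = δ_free / Σ(L/AE) = 2.524/2.059×10⁻⁵ = 122.6 kN (compressive).
σ_{copper} = P / A = 122600 / 400 = 306.5 MPa.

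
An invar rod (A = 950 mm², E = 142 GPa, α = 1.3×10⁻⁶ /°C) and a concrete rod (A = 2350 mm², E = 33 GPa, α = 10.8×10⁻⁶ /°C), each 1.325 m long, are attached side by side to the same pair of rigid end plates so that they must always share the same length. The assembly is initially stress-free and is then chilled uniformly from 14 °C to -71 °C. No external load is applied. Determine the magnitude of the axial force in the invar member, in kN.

P ≈ 39.8 kN (compressive in the invar)

Both members must finish at the same length. With the larger α, the concrete tends to over-contract; the plates restrain it, putting the concrete in tension and the invar in compression. With no external load the two internal forces are equal and opposite, magnitude P.
Equating the net (thermal + elastic) strains gives |α₁ − α₂|·ΔT = P·[1/(A₁E₁) + 1/(A₂E₂)].
|α₁ − α₂|·ΔT = 9.5×10⁻⁶ × 85 = 0.0008075.
1/(A₁E₁) + 1/(A₂E₂) = 1/(950×142×10³) + 1/(2350×33×10³) = 2.031×10⁻⁸ N⁻¹.
P = 0.0008075 / 2.031×10⁻⁸ = 39760 N = 39.76 kN.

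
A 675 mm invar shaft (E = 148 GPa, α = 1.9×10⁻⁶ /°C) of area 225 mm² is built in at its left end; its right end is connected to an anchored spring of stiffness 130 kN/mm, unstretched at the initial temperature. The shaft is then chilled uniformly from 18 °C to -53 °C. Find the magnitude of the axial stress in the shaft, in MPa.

σ ≈ 14.5 MPa (tensile)

Free thermal contraction: δ_free = αΔT L = 1.9×10⁻⁶ × 71 × 675 = 0.09106 mm.
With a force P in the spring, the elastic change of the shaft is PL/(AE) and that of the spring is P/k; compatibility requires their sum to equal δ_free.
P [ L/(AE) + 1/k ] = δ_free → P [ 675/(225×148×10³) + 1/(130×10³) ] = 0.09106.
P = 0.09106 / 2.796×10⁻⁵ = 3256 N.
σ = P/A = 3256/225 = 14.47 MPa.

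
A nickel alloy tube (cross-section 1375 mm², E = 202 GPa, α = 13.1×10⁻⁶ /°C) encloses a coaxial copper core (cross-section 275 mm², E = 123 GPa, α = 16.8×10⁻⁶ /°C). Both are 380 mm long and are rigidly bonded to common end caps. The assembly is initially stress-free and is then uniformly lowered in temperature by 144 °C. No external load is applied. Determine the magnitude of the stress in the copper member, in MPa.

σ ≈ 58.4 MPa (tensile)

Equilibrium of a rigid end plate with no external load gives equal and opposite internal forces ±P in the two members. Since α_{copper} > α_{nickel alloy}, cooling drives the copper into tension and the nickel alloy into compression.
Equating the net (thermal + elastic) strains gives |α₁ − α₂|·ΔT = P·[1/(A₁E₁) + 1/(A₂E₂)].
|α₁ − α₂|·ΔT = 3.7×10⁻⁶ × 144 = 0.0005328.
1/(A₁E₁) + 1/(A₂E₂) = 1/(1375×202×10³) + 1/(275×123×10³) = 3.316×10⁻⁸ N⁻¹.
So P = 0.0005328 / 3.316×10⁻⁸ = 16.07 kN.
σ_{copper} = P/A₂ = 16070/275 = 58.42 MPa, tensile.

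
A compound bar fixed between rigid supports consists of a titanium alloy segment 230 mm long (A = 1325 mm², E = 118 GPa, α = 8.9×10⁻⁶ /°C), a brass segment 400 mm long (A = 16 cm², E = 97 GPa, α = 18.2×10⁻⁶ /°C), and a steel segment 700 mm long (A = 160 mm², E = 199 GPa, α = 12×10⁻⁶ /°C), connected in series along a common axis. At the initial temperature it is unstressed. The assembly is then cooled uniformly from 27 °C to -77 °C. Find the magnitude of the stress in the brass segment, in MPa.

If the supports were absent, the total length change would be Σ αᵢΔT Lᵢ = 8.9×10⁻⁶×104×230 + 18.2×10⁻⁶×104×400 + 12×10⁻⁶×104×700 = 1.844 mm.
The rigid supports impose zero overall length change; the single axial force P common to all segments must satisfy P Σ Lᵢ/(AᵢEᵢ) = δ_free.
Σ Lᵢ/(AᵢEᵢ) = 230/(1325×118×10³) + 400/(1600×97×10³) + 700/(160×199×10³) = 2.603×10⁻⁵ mm/N.
So P = 1.844 / 2.603×10⁻⁵ = 70.82 kN, tensile.
σ_{brass} = P / A = 70820 / 1600 = 44.26 MPa.

σ ≈ 44.3 MPa (tensile)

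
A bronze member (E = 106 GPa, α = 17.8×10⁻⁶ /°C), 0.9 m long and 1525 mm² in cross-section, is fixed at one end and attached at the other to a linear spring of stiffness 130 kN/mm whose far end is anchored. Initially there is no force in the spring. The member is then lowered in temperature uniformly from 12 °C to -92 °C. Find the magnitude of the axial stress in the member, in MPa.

The unrestrained thermal change is αΔT L = 17.8×10⁻⁶ × 104 × 900 = 1.666 mm.
With a force P in the spring, the elastic change of the member is PL/(AE) and that of the spring is P/k; compatibility requires their sum to equal δ_free.
So P = δ_free / [L/(AE) + 1/k] = 1.666 / [ 900/(1525×106×10³) + 1/(130×10³) ].
P = 1.666 / 1.326×10⁻⁵ = 125600 N.
σ = P/A = 125600/1525 = 82.39 MPa.

σ ≈ 82.4 MPa (tensile)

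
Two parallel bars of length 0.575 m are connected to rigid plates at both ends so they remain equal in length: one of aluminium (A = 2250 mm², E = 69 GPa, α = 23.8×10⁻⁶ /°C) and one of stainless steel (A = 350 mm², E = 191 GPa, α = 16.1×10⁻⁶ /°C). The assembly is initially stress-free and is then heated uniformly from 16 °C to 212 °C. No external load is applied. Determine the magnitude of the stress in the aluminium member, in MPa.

Both members must finish at the same length. With the larger α, the aluminium tends to over-expand; the plates restrain it, putting the aluminium in compression and the stainless steel in tension. With no external load the two internal forces are equal and opposite, magnitude P.
Setting the final lengths equal and cancelling L: (α₁ − α₂)ΔT = P/(A₁E₁) + P/(A₂E₂).
|α₁ − α₂|·ΔT = 7.7×10⁻⁶ × 196 = 0.001509.
1/(A₁E₁) + 1/(A₂E₂) = 1/(2250×69×10³) + 1/(350×191×10³) = 2.14×10⁻⁸ N⁻¹.
So P = 0.001509 / 2.14×10⁻⁸ = 70.52 kN.
σ_{aluminium} = P/A₁ = 70520/2250 = 31.34 MPa, compressive.

σ ≈ 31.3 MPa (compressive)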